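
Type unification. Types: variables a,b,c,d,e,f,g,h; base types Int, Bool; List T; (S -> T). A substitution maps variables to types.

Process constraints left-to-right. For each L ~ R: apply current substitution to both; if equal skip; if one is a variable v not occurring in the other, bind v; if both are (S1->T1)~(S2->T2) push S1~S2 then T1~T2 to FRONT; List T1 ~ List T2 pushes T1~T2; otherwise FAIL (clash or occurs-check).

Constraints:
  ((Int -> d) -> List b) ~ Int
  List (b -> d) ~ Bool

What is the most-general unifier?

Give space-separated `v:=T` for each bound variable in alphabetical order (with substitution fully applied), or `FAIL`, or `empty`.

Answer: FAIL

Derivation:
step 1: unify ((Int -> d) -> List b) ~ Int  [subst: {-} | 1 pending]
  clash: ((Int -> d) -> List b) vs Int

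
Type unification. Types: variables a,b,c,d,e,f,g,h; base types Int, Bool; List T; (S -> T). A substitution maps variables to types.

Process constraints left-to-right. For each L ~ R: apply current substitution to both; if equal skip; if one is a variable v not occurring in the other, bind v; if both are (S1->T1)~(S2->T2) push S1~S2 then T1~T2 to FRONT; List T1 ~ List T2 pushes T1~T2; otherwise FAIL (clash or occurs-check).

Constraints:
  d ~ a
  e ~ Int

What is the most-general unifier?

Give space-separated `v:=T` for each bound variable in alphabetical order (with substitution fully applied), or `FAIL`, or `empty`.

Answer: d:=a e:=Int

Derivation:
step 1: unify d ~ a  [subst: {-} | 1 pending]
  bind d := a
step 2: unify e ~ Int  [subst: {d:=a} | 0 pending]
  bind e := Int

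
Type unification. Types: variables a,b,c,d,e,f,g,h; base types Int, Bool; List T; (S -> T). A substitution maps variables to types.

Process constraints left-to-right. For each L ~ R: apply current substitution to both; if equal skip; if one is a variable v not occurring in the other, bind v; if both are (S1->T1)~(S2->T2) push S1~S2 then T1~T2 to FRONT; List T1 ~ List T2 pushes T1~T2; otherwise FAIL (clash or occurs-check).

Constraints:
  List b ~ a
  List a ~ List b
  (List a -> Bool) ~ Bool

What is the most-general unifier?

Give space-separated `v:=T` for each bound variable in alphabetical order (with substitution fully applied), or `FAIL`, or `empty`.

Answer: FAIL

Derivation:
step 1: unify List b ~ a  [subst: {-} | 2 pending]
  bind a := List b
step 2: unify List List b ~ List b  [subst: {a:=List b} | 1 pending]
  -> decompose List: push List b~b
step 3: unify List b ~ b  [subst: {a:=List b} | 1 pending]
  occurs-check fail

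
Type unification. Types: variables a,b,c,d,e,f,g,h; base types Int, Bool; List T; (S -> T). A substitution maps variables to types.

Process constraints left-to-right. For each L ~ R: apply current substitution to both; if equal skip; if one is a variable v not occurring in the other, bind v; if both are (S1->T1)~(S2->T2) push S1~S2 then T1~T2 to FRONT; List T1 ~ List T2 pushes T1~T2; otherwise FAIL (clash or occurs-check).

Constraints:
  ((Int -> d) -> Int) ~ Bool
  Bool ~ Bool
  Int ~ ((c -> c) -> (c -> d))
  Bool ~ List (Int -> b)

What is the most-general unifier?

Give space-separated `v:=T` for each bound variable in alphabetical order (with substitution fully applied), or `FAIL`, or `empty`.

step 1: unify ((Int -> d) -> Int) ~ Bool  [subst: {-} | 3 pending]
  clash: ((Int -> d) -> Int) vs Bool

Answer: FAIL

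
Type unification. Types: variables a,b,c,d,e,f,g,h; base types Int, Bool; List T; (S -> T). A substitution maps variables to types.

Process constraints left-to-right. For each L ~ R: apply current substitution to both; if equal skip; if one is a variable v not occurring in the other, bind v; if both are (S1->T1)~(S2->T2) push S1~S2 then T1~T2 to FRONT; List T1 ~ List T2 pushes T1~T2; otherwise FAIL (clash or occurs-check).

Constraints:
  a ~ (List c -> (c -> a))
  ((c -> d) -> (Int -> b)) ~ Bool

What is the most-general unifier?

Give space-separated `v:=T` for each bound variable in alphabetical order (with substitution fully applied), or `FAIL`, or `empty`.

step 1: unify a ~ (List c -> (c -> a))  [subst: {-} | 1 pending]
  occurs-check fail: a in (List c -> (c -> a))

Answer: FAIL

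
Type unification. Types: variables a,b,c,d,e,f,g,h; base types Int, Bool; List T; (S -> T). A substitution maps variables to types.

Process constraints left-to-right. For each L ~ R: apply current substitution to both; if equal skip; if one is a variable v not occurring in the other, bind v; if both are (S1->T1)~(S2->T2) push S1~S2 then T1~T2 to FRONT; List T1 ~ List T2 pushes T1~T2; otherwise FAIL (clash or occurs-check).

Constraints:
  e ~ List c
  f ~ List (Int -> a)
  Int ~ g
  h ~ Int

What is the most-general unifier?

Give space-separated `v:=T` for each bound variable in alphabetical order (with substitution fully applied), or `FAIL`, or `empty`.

Answer: e:=List c f:=List (Int -> a) g:=Int h:=Int

Derivation:
step 1: unify e ~ List c  [subst: {-} | 3 pending]
  bind e := List c
step 2: unify f ~ List (Int -> a)  [subst: {e:=List c} | 2 pending]
  bind f := List (Int -> a)
step 3: unify Int ~ g  [subst: {e:=List c, f:=List (Int -> a)} | 1 pending]
  bind g := Int
step 4: unify h ~ Int  [subst: {e:=List c, f:=List (Int -> a), g:=Int} | 0 pending]
  bind h := Int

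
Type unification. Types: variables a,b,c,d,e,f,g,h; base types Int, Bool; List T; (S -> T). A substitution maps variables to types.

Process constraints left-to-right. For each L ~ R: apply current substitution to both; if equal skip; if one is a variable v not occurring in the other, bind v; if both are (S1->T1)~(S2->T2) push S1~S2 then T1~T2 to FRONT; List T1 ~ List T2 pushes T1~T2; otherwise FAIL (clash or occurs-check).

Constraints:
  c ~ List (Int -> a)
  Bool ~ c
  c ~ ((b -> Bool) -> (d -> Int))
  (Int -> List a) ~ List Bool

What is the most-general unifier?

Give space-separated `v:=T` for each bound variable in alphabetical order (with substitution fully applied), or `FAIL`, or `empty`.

step 1: unify c ~ List (Int -> a)  [subst: {-} | 3 pending]
  bind c := List (Int -> a)
step 2: unify Bool ~ List (Int -> a)  [subst: {c:=List (Int -> a)} | 2 pending]
  clash: Bool vs List (Int -> a)

Answer: FAIL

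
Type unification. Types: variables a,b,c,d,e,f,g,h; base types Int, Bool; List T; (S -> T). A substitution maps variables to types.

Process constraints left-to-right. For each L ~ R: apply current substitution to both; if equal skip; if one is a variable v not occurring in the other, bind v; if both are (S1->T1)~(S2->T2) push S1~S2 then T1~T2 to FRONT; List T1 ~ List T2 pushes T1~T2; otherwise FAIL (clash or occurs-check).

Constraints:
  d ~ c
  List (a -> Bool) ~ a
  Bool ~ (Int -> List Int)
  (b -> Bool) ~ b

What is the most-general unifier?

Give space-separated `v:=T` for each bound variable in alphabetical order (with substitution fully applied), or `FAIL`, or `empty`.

Answer: FAIL

Derivation:
step 1: unify d ~ c  [subst: {-} | 3 pending]
  bind d := c
step 2: unify List (a -> Bool) ~ a  [subst: {d:=c} | 2 pending]
  occurs-check fail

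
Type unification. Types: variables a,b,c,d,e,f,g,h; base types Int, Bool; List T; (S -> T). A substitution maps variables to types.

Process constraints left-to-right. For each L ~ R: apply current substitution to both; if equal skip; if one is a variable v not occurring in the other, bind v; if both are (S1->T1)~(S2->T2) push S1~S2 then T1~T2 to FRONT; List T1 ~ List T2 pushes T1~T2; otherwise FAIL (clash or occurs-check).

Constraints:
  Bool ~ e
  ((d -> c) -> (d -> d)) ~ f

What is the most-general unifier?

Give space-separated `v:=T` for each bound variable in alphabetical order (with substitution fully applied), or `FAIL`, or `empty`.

step 1: unify Bool ~ e  [subst: {-} | 1 pending]
  bind e := Bool
step 2: unify ((d -> c) -> (d -> d)) ~ f  [subst: {e:=Bool} | 0 pending]
  bind f := ((d -> c) -> (d -> d))

Answer: e:=Bool f:=((d -> c) -> (d -> d))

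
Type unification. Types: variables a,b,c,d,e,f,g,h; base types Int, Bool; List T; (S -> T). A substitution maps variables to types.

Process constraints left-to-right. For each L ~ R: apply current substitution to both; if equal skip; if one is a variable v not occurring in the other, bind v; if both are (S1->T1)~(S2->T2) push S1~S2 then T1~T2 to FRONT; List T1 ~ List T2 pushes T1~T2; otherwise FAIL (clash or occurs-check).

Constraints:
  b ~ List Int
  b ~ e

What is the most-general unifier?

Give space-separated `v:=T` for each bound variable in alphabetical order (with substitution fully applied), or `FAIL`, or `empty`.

step 1: unify b ~ List Int  [subst: {-} | 1 pending]
  bind b := List Int
step 2: unify List Int ~ e  [subst: {b:=List Int} | 0 pending]
  bind e := List Int

Answer: b:=List Int e:=List Int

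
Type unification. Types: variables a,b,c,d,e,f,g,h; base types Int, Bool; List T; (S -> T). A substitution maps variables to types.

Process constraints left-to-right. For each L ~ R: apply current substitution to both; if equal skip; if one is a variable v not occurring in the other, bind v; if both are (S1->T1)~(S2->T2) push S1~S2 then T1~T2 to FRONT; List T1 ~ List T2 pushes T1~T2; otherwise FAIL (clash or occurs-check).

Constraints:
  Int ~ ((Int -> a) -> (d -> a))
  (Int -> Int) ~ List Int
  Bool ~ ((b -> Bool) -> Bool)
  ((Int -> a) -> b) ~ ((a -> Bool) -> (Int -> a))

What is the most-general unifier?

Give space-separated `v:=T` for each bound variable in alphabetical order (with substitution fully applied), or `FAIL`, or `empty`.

Answer: FAIL

Derivation:
step 1: unify Int ~ ((Int -> a) -> (d -> a))  [subst: {-} | 3 pending]
  clash: Int vs ((Int -> a) -> (d -> a))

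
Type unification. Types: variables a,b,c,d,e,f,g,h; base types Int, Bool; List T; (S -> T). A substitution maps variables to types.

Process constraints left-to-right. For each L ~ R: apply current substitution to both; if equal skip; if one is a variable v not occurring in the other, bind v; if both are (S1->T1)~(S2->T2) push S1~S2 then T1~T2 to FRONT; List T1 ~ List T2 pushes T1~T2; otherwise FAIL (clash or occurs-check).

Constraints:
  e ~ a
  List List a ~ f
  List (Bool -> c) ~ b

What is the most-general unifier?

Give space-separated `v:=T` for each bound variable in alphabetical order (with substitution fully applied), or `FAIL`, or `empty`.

step 1: unify e ~ a  [subst: {-} | 2 pending]
  bind e := a
step 2: unify List List a ~ f  [subst: {e:=a} | 1 pending]
  bind f := List List a
step 3: unify List (Bool -> c) ~ b  [subst: {e:=a, f:=List List a} | 0 pending]
  bind b := List (Bool -> c)

Answer: b:=List (Bool -> c) e:=a f:=List List a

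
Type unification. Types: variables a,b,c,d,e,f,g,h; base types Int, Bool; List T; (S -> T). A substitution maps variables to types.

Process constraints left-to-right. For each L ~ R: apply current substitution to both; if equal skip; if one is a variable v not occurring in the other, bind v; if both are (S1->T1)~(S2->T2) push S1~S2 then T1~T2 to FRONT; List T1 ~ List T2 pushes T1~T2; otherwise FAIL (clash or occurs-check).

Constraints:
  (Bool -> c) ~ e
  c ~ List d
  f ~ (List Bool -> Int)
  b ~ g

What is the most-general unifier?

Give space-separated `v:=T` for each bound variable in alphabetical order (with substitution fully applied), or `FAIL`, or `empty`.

step 1: unify (Bool -> c) ~ e  [subst: {-} | 3 pending]
  bind e := (Bool -> c)
step 2: unify c ~ List d  [subst: {e:=(Bool -> c)} | 2 pending]
  bind c := List d
step 3: unify f ~ (List Bool -> Int)  [subst: {e:=(Bool -> c), c:=List d} | 1 pending]
  bind f := (List Bool -> Int)
step 4: unify b ~ g  [subst: {e:=(Bool -> c), c:=List d, f:=(List Bool -> Int)} | 0 pending]
  bind b := g

Answer: b:=g c:=List d e:=(Bool -> List d) f:=(List Bool -> Int)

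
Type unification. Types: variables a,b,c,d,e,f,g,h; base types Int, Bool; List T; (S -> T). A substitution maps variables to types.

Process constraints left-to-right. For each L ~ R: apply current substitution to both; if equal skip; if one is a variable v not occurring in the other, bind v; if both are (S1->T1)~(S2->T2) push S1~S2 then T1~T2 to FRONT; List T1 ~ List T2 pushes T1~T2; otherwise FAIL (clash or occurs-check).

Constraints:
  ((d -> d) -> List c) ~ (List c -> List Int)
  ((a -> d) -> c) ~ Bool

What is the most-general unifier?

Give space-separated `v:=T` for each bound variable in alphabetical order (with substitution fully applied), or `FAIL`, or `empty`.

Answer: FAIL

Derivation:
step 1: unify ((d -> d) -> List c) ~ (List c -> List Int)  [subst: {-} | 1 pending]
  -> decompose arrow: push (d -> d)~List c, List c~List Int
step 2: unify (d -> d) ~ List c  [subst: {-} | 2 pending]
  clash: (d -> d) vs List c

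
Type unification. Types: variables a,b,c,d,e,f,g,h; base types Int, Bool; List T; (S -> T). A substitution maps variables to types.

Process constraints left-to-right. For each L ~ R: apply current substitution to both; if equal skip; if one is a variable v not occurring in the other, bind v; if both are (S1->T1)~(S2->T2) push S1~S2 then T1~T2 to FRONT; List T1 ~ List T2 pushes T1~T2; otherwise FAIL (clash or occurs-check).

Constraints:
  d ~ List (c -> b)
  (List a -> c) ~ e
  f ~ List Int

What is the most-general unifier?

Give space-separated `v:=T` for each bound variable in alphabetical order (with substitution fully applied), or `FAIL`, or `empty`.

Answer: d:=List (c -> b) e:=(List a -> c) f:=List Int

Derivation:
step 1: unify d ~ List (c -> b)  [subst: {-} | 2 pending]
  bind d := List (c -> b)
step 2: unify (List a -> c) ~ e  [subst: {d:=List (c -> b)} | 1 pending]
  bind e := (List a -> c)
step 3: unify f ~ List Int  [subst: {d:=List (c -> b), e:=(List a -> c)} | 0 pending]
  bind f := List Int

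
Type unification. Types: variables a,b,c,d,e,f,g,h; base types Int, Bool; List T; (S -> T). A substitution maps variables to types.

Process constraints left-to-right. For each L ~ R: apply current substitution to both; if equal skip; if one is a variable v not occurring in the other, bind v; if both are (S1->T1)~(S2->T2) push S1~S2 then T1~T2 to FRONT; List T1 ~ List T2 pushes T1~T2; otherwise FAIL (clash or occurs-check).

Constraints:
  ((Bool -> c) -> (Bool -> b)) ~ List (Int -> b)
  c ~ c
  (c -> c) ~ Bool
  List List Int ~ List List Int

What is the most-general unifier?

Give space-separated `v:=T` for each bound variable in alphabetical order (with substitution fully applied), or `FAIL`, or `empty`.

Answer: FAIL

Derivation:
step 1: unify ((Bool -> c) -> (Bool -> b)) ~ List (Int -> b)  [subst: {-} | 3 pending]
  clash: ((Bool -> c) -> (Bool -> b)) vs List (Int -> b)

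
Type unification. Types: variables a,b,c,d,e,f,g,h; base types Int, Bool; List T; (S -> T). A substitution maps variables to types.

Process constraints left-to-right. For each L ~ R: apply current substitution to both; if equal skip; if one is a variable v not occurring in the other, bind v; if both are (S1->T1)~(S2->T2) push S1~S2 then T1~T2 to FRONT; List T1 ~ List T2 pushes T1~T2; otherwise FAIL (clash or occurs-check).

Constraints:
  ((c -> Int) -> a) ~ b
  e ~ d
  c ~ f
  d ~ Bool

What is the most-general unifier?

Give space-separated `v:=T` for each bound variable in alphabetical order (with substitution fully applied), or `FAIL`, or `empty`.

Answer: b:=((f -> Int) -> a) c:=f d:=Bool e:=Bool

Derivation:
step 1: unify ((c -> Int) -> a) ~ b  [subst: {-} | 3 pending]
  bind b := ((c -> Int) -> a)
step 2: unify e ~ d  [subst: {b:=((c -> Int) -> a)} | 2 pending]
  bind e := d
step 3: unify c ~ f  [subst: {b:=((c -> Int) -> a), e:=d} | 1 pending]
  bind c := f
step 4: unify d ~ Bool  [subst: {b:=((c -> Int) -> a), e:=d, c:=f} | 0 pending]
  bind d := Bool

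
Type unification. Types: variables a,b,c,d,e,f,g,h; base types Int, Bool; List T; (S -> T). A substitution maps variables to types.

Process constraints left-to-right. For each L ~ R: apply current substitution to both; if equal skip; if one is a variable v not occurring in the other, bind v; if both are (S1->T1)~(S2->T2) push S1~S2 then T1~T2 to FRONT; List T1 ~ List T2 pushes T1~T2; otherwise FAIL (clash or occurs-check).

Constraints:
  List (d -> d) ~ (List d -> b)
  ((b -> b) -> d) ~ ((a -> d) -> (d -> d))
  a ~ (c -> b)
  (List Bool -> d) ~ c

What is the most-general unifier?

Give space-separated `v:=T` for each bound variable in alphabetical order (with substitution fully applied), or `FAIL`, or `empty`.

Answer: FAIL

Derivation:
step 1: unify List (d -> d) ~ (List d -> b)  [subst: {-} | 3 pending]
  clash: List (d -> d) vs (List d -> b)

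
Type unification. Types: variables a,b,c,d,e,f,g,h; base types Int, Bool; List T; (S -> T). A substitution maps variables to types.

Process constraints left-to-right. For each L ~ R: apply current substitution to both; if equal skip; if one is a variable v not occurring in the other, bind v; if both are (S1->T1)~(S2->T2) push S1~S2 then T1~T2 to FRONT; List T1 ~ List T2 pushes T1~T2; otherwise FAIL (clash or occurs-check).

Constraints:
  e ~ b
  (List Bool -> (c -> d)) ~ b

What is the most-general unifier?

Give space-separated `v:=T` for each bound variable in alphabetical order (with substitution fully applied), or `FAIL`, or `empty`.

step 1: unify e ~ b  [subst: {-} | 1 pending]
  bind e := b
step 2: unify (List Bool -> (c -> d)) ~ b  [subst: {e:=b} | 0 pending]
  bind b := (List Bool -> (c -> d))

Answer: b:=(List Bool -> (c -> d)) e:=(List Bool -> (c -> d))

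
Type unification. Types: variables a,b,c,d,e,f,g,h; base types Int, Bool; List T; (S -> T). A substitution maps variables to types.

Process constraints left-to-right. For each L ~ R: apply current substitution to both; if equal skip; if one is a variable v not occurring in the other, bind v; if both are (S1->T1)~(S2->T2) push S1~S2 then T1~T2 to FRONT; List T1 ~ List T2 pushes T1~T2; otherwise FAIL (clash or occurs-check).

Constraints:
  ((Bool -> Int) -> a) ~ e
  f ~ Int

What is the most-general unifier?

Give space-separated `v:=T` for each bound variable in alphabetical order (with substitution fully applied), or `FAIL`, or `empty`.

step 1: unify ((Bool -> Int) -> a) ~ e  [subst: {-} | 1 pending]
  bind e := ((Bool -> Int) -> a)
step 2: unify f ~ Int  [subst: {e:=((Bool -> Int) -> a)} | 0 pending]
  bind f := Int

Answer: e:=((Bool -> Int) -> a) f:=Int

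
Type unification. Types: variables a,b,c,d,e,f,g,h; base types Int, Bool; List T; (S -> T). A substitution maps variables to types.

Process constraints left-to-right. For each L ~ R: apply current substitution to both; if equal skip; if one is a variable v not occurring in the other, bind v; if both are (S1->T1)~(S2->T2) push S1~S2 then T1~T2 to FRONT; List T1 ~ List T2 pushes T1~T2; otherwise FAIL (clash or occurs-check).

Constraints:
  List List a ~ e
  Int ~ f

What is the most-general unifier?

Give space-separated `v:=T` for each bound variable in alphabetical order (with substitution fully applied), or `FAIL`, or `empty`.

Answer: e:=List List a f:=Int

Derivation:
step 1: unify List List a ~ e  [subst: {-} | 1 pending]
  bind e := List List a
step 2: unify Int ~ f  [subst: {e:=List List a} | 0 pending]
  bind f := Int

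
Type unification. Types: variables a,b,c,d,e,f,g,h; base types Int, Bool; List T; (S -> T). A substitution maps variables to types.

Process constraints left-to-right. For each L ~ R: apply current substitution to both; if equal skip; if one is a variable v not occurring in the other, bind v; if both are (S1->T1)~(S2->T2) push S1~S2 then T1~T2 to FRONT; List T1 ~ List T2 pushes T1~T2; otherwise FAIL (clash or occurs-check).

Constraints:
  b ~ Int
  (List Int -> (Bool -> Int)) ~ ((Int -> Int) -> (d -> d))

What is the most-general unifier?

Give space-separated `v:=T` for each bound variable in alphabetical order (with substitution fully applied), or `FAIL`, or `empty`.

Answer: FAIL

Derivation:
step 1: unify b ~ Int  [subst: {-} | 1 pending]
  bind b := Int
step 2: unify (List Int -> (Bool -> Int)) ~ ((Int -> Int) -> (d -> d))  [subst: {b:=Int} | 0 pending]
  -> decompose arrow: push List Int~(Int -> Int), (Bool -> Int)~(d -> d)
step 3: unify List Int ~ (Int -> Int)  [subst: {b:=Int} | 1 pending]
  clash: List Int vs (Int -> Int)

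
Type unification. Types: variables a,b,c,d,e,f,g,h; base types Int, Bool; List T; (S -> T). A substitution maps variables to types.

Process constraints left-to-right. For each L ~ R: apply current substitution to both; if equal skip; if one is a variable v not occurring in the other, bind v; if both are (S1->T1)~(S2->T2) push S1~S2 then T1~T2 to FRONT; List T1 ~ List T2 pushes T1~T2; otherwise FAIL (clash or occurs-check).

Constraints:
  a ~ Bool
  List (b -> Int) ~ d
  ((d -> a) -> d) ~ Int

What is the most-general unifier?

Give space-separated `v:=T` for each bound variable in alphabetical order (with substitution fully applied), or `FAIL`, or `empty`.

Answer: FAIL

Derivation:
step 1: unify a ~ Bool  [subst: {-} | 2 pending]
  bind a := Bool
step 2: unify List (b -> Int) ~ d  [subst: {a:=Bool} | 1 pending]
  bind d := List (b -> Int)
step 3: unify ((List (b -> Int) -> Bool) -> List (b -> Int)) ~ Int  [subst: {a:=Bool, d:=List (b -> Int)} | 0 pending]
  clash: ((List (b -> Int) -> Bool) -> List (b -> Int)) vs Int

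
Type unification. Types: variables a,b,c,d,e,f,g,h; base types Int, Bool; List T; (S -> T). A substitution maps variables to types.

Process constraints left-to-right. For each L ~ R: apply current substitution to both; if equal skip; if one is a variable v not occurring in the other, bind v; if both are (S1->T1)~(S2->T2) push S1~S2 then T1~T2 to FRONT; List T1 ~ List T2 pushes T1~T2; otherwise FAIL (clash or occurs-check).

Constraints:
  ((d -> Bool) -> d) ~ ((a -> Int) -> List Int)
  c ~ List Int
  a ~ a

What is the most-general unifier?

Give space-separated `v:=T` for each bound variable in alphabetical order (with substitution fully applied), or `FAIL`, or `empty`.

step 1: unify ((d -> Bool) -> d) ~ ((a -> Int) -> List Int)  [subst: {-} | 2 pending]
  -> decompose arrow: push (d -> Bool)~(a -> Int), d~List Int
step 2: unify (d -> Bool) ~ (a -> Int)  [subst: {-} | 3 pending]
  -> decompose arrow: push d~a, Bool~Int
step 3: unify d ~ a  [subst: {-} | 4 pending]
  bind d := a
step 4: unify Bool ~ Int  [subst: {d:=a} | 3 pending]
  clash: Bool vs Int

Answer: FAIL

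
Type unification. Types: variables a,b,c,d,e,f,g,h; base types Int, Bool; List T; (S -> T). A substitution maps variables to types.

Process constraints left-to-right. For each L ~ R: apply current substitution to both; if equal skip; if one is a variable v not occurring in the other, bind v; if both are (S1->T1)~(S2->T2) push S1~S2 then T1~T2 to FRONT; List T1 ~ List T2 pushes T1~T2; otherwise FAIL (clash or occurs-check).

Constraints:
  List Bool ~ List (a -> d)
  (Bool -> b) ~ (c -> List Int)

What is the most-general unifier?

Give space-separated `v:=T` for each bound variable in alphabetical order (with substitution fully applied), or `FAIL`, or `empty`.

step 1: unify List Bool ~ List (a -> d)  [subst: {-} | 1 pending]
  -> decompose List: push Bool~(a -> d)
step 2: unify Bool ~ (a -> d)  [subst: {-} | 1 pending]
  clash: Bool vs (a -> d)

Answer: FAIL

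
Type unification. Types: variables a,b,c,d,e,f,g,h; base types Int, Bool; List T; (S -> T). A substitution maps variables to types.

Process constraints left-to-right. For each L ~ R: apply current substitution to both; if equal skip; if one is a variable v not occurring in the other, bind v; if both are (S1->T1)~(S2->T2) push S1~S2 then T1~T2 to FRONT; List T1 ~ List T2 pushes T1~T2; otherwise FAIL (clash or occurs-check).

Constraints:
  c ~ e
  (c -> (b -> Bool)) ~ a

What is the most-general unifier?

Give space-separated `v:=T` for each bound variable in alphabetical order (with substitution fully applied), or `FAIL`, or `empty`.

step 1: unify c ~ e  [subst: {-} | 1 pending]
  bind c := e
step 2: unify (e -> (b -> Bool)) ~ a  [subst: {c:=e} | 0 pending]
  bind a := (e -> (b -> Bool))

Answer: a:=(e -> (b -> Bool)) c:=e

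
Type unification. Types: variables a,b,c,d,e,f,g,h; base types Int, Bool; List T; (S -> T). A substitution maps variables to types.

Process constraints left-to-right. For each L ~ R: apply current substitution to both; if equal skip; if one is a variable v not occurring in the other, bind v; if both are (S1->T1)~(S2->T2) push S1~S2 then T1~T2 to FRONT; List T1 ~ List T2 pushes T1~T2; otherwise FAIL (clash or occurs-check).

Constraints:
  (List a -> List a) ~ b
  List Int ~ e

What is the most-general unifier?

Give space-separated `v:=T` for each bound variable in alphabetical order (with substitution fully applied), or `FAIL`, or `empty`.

Answer: b:=(List a -> List a) e:=List Int

Derivation:
step 1: unify (List a -> List a) ~ b  [subst: {-} | 1 pending]
  bind b := (List a -> List a)
step 2: unify List Int ~ e  [subst: {b:=(List a -> List a)} | 0 pending]
  bind e := List Int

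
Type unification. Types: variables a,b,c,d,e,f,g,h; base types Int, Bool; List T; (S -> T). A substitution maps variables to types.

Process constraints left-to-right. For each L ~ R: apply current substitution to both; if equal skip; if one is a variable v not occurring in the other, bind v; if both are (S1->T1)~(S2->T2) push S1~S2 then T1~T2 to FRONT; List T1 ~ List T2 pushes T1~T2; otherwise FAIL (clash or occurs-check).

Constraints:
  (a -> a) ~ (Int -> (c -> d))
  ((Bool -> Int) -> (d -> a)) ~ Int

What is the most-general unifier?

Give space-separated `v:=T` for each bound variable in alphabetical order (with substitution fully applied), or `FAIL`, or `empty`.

Answer: FAIL

Derivation:
step 1: unify (a -> a) ~ (Int -> (c -> d))  [subst: {-} | 1 pending]
  -> decompose arrow: push a~Int, a~(c -> d)
step 2: unify a ~ Int  [subst: {-} | 2 pending]
  bind a := Int
step 3: unify Int ~ (c -> d)  [subst: {a:=Int} | 1 pending]
  clash: Int vs (c -> d)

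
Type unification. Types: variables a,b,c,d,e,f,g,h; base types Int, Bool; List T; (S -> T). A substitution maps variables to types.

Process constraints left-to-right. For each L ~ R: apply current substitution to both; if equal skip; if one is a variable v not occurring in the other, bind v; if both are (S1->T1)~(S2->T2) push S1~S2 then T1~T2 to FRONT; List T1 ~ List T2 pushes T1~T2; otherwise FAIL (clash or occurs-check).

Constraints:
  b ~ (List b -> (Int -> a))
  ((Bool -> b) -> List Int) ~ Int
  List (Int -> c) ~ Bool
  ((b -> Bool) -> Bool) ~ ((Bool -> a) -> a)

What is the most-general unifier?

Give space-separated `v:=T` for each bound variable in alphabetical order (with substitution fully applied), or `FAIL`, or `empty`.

Answer: FAIL

Derivation:
step 1: unify b ~ (List b -> (Int -> a))  [subst: {-} | 3 pending]
  occurs-check fail: b in (List b -> (Int -> a))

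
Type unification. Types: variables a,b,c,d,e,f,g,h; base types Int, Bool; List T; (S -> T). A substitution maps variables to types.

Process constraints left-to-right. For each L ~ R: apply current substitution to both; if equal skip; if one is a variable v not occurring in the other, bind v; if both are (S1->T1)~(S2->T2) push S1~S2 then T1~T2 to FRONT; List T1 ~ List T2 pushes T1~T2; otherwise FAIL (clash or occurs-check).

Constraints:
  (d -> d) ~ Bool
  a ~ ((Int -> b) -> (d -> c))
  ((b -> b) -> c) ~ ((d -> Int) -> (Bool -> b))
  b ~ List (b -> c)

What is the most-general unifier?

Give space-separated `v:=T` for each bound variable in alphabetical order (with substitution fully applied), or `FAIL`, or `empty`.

step 1: unify (d -> d) ~ Bool  [subst: {-} | 3 pending]
  clash: (d -> d) vs Bool

Answer: FAIL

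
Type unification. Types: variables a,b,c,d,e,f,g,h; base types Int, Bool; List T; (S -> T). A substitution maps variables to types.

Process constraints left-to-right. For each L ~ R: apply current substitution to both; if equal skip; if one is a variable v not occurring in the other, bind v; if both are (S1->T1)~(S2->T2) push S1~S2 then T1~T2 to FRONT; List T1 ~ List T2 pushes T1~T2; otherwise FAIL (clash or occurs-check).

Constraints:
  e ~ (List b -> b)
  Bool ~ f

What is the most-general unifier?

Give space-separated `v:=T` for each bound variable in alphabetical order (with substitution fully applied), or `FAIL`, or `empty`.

Answer: e:=(List b -> b) f:=Bool

Derivation:
step 1: unify e ~ (List b -> b)  [subst: {-} | 1 pending]
  bind e := (List b -> b)
step 2: unify Bool ~ f  [subst: {e:=(List b -> b)} | 0 pending]
  bind f := Bool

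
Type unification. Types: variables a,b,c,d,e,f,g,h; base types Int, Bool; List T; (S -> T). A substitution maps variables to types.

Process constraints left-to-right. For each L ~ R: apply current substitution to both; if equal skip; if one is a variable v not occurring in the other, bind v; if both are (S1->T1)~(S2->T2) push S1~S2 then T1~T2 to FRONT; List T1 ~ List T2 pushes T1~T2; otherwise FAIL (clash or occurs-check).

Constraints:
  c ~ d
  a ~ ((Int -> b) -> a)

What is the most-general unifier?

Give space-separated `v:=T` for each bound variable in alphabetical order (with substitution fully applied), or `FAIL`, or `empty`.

step 1: unify c ~ d  [subst: {-} | 1 pending]
  bind c := d
step 2: unify a ~ ((Int -> b) -> a)  [subst: {c:=d} | 0 pending]
  occurs-check fail: a in ((Int -> b) -> a)

Answer: FAIL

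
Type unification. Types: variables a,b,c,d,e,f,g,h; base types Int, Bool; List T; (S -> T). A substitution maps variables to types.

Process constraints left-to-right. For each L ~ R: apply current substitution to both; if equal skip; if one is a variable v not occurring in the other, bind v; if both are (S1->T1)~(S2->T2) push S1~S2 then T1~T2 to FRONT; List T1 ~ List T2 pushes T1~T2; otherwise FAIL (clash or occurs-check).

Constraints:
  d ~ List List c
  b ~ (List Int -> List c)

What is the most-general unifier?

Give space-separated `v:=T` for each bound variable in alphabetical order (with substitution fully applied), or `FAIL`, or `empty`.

step 1: unify d ~ List List c  [subst: {-} | 1 pending]
  bind d := List List c
step 2: unify b ~ (List Int -> List c)  [subst: {d:=List List c} | 0 pending]
  bind b := (List Int -> List c)

Answer: b:=(List Int -> List c) d:=List List c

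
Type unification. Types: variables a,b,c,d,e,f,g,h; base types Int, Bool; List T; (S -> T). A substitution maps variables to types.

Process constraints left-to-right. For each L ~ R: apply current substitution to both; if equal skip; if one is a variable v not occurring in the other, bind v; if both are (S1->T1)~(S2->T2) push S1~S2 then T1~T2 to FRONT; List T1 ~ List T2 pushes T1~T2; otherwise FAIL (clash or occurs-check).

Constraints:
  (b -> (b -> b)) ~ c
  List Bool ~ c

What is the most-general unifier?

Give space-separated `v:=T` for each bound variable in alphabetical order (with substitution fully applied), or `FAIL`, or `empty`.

Answer: FAIL

Derivation:
step 1: unify (b -> (b -> b)) ~ c  [subst: {-} | 1 pending]
  bind c := (b -> (b -> b))
step 2: unify List Bool ~ (b -> (b -> b))  [subst: {c:=(b -> (b -> b))} | 0 pending]
  clash: List Bool vs (b -> (b -> b))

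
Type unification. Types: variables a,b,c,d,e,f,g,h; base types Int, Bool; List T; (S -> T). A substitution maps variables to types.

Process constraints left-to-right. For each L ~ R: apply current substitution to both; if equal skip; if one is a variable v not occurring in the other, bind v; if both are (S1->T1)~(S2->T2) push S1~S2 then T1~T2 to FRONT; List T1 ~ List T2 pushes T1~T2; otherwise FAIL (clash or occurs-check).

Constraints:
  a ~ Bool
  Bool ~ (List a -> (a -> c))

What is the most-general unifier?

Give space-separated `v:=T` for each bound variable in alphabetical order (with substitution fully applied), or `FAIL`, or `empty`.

Answer: FAIL

Derivation:
step 1: unify a ~ Bool  [subst: {-} | 1 pending]
  bind a := Bool
step 2: unify Bool ~ (List Bool -> (Bool -> c))  [subst: {a:=Bool} | 0 pending]
  clash: Bool vs (List Bool -> (Bool -> c))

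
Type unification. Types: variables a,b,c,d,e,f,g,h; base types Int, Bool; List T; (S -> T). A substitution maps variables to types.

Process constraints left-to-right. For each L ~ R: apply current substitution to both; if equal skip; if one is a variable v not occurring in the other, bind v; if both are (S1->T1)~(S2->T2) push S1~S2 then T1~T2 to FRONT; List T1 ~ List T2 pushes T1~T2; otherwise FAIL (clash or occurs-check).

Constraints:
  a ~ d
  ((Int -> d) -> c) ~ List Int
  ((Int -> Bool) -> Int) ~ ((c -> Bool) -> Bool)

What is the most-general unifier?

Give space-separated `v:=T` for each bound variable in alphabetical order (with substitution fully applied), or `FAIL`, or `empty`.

step 1: unify a ~ d  [subst: {-} | 2 pending]
  bind a := d
step 2: unify ((Int -> d) -> c) ~ List Int  [subst: {a:=d} | 1 pending]
  clash: ((Int -> d) -> c) vs List Int

Answer: FAIL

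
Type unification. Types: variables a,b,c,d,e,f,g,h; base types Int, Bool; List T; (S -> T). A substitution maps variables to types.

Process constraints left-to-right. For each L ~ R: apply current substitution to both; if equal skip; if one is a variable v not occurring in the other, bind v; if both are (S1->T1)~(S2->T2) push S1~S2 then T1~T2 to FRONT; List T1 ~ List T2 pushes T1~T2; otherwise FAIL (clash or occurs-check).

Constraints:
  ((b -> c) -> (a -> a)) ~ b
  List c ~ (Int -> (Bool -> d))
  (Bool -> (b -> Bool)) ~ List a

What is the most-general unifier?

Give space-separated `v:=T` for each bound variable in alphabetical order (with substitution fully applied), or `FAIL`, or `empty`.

step 1: unify ((b -> c) -> (a -> a)) ~ b  [subst: {-} | 2 pending]
  occurs-check fail

Answer: FAIL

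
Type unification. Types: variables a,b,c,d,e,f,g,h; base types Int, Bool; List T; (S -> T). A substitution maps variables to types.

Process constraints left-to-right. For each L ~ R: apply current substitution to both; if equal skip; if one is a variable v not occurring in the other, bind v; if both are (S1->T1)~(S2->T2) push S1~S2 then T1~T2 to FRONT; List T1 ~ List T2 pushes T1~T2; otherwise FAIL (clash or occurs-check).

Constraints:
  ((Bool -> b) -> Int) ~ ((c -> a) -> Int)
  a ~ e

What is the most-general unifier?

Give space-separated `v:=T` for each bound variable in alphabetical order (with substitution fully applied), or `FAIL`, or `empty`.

step 1: unify ((Bool -> b) -> Int) ~ ((c -> a) -> Int)  [subst: {-} | 1 pending]
  -> decompose arrow: push (Bool -> b)~(c -> a), Int~Int
step 2: unify (Bool -> b) ~ (c -> a)  [subst: {-} | 2 pending]
  -> decompose arrow: push Bool~c, b~a
step 3: unify Bool ~ c  [subst: {-} | 3 pending]
  bind c := Bool
step 4: unify b ~ a  [subst: {c:=Bool} | 2 pending]
  bind b := a
step 5: unify Int ~ Int  [subst: {c:=Bool, b:=a} | 1 pending]
  -> identical, skip
step 6: unify a ~ e  [subst: {c:=Bool, b:=a} | 0 pending]
  bind a := e

Answer: a:=e b:=e c:=Bool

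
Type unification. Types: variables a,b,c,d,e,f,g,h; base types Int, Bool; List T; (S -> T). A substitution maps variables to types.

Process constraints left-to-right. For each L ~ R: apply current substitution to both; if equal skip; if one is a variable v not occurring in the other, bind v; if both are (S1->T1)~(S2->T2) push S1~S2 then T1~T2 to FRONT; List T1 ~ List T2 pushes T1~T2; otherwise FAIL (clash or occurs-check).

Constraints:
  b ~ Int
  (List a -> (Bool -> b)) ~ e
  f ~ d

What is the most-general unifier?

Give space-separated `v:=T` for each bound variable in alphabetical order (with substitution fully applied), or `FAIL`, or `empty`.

Answer: b:=Int e:=(List a -> (Bool -> Int)) f:=d

Derivation:
step 1: unify b ~ Int  [subst: {-} | 2 pending]
  bind b := Int
step 2: unify (List a -> (Bool -> Int)) ~ e  [subst: {b:=Int} | 1 pending]
  bind e := (List a -> (Bool -> Int))
step 3: unify f ~ d  [subst: {b:=Int, e:=(List a -> (Bool -> Int))} | 0 pending]
  bind f := d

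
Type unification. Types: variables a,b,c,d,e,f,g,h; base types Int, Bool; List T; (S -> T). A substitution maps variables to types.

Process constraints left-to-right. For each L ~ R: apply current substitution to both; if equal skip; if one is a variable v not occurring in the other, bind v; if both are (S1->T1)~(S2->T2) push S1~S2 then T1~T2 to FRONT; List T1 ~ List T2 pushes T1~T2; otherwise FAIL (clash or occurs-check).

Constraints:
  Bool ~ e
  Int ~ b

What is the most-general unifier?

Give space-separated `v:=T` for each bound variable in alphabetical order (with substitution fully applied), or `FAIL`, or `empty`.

Answer: b:=Int e:=Bool

Derivation:
step 1: unify Bool ~ e  [subst: {-} | 1 pending]
  bind e := Bool
step 2: unify Int ~ b  [subst: {e:=Bool} | 0 pending]
  bind b := Int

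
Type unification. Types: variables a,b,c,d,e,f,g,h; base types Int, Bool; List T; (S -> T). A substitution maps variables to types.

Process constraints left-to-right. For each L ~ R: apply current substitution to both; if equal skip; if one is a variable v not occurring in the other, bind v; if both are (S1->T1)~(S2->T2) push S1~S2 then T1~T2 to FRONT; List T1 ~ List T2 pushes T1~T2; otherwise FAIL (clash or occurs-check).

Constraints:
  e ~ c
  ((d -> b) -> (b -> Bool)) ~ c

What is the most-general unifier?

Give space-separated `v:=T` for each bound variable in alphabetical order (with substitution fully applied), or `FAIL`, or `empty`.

Answer: c:=((d -> b) -> (b -> Bool)) e:=((d -> b) -> (b -> Bool))

Derivation:
step 1: unify e ~ c  [subst: {-} | 1 pending]
  bind e := c
step 2: unify ((d -> b) -> (b -> Bool)) ~ c  [subst: {e:=c} | 0 pending]
  bind c := ((d -> b) -> (b -> Bool))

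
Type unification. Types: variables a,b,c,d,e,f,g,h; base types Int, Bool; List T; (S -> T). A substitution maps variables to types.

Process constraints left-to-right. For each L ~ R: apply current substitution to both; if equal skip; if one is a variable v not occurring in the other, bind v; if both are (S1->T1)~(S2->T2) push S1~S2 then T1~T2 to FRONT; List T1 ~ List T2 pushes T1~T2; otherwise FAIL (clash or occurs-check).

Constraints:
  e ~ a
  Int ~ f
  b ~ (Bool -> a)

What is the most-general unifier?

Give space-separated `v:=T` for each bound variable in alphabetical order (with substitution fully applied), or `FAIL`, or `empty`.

Answer: b:=(Bool -> a) e:=a f:=Int

Derivation:
step 1: unify e ~ a  [subst: {-} | 2 pending]
  bind e := a
step 2: unify Int ~ f  [subst: {e:=a} | 1 pending]
  bind f := Int
step 3: unify b ~ (Bool -> a)  [subst: {e:=a, f:=Int} | 0 pending]
  bind b := (Bool -> a)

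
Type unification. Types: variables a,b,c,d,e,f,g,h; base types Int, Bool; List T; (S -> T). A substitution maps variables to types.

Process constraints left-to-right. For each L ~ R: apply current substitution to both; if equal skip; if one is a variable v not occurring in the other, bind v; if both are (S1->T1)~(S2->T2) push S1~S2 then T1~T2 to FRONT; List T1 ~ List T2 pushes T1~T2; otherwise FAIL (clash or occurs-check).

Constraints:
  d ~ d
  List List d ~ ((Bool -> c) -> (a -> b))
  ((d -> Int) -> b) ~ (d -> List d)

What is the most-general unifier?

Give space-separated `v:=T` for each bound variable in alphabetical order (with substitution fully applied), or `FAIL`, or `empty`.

Answer: FAIL

Derivation:
step 1: unify d ~ d  [subst: {-} | 2 pending]
  -> identical, skip
step 2: unify List List d ~ ((Bool -> c) -> (a -> b))  [subst: {-} | 1 pending]
  clash: List List d vs ((Bool -> c) -> (a -> b))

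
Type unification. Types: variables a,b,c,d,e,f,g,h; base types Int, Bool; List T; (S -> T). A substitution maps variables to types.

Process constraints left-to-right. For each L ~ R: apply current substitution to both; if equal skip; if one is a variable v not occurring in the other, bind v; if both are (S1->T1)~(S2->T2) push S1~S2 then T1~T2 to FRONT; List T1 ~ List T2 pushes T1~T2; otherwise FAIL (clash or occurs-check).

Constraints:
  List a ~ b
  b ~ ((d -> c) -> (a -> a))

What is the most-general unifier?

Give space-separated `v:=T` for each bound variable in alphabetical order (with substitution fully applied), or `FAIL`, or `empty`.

Answer: FAIL

Derivation:
step 1: unify List a ~ b  [subst: {-} | 1 pending]
  bind b := List a
step 2: unify List a ~ ((d -> c) -> (a -> a))  [subst: {b:=List a} | 0 pending]
  clash: List a vs ((d -> c) -> (a -> a))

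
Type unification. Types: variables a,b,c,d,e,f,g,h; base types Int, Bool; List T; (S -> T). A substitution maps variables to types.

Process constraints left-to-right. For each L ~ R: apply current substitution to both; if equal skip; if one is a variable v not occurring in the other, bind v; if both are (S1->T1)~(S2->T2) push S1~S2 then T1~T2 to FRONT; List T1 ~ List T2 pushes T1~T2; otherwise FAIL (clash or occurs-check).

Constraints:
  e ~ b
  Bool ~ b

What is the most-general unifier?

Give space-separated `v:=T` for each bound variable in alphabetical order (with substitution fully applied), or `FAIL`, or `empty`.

Answer: b:=Bool e:=Bool

Derivation:
step 1: unify e ~ b  [subst: {-} | 1 pending]
  bind e := b
step 2: unify Bool ~ b  [subst: {e:=b} | 0 pending]
  bind b := Bool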